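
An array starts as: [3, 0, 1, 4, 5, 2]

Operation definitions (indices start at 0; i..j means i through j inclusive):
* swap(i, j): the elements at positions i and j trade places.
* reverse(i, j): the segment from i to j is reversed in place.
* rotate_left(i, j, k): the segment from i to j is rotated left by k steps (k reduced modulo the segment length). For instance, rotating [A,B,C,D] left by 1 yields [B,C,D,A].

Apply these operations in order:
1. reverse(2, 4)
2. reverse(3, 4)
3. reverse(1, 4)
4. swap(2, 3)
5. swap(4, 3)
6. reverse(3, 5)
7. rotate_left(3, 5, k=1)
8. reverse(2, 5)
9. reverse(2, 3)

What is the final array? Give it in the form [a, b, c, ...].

Answer: [3, 4, 0, 2, 1, 5]

Derivation:
After 1 (reverse(2, 4)): [3, 0, 5, 4, 1, 2]
After 2 (reverse(3, 4)): [3, 0, 5, 1, 4, 2]
After 3 (reverse(1, 4)): [3, 4, 1, 5, 0, 2]
After 4 (swap(2, 3)): [3, 4, 5, 1, 0, 2]
After 5 (swap(4, 3)): [3, 4, 5, 0, 1, 2]
After 6 (reverse(3, 5)): [3, 4, 5, 2, 1, 0]
After 7 (rotate_left(3, 5, k=1)): [3, 4, 5, 1, 0, 2]
After 8 (reverse(2, 5)): [3, 4, 2, 0, 1, 5]
After 9 (reverse(2, 3)): [3, 4, 0, 2, 1, 5]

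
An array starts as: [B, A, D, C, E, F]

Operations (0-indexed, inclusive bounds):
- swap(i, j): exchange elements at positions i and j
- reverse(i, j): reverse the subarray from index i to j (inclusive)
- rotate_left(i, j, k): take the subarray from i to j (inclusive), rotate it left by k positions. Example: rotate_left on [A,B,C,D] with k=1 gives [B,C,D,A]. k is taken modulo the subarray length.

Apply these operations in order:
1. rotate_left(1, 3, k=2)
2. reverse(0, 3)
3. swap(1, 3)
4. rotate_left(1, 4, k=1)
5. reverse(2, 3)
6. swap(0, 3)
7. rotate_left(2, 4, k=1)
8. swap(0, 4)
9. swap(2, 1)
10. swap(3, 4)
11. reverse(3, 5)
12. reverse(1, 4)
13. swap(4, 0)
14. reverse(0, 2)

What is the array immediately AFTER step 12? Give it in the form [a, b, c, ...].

Answer: [E, B, F, C, D, A]

Derivation:
After 1 (rotate_left(1, 3, k=2)): [B, C, A, D, E, F]
After 2 (reverse(0, 3)): [D, A, C, B, E, F]
After 3 (swap(1, 3)): [D, B, C, A, E, F]
After 4 (rotate_left(1, 4, k=1)): [D, C, A, E, B, F]
After 5 (reverse(2, 3)): [D, C, E, A, B, F]
After 6 (swap(0, 3)): [A, C, E, D, B, F]
After 7 (rotate_left(2, 4, k=1)): [A, C, D, B, E, F]
After 8 (swap(0, 4)): [E, C, D, B, A, F]
After 9 (swap(2, 1)): [E, D, C, B, A, F]
After 10 (swap(3, 4)): [E, D, C, A, B, F]
After 11 (reverse(3, 5)): [E, D, C, F, B, A]
After 12 (reverse(1, 4)): [E, B, F, C, D, A]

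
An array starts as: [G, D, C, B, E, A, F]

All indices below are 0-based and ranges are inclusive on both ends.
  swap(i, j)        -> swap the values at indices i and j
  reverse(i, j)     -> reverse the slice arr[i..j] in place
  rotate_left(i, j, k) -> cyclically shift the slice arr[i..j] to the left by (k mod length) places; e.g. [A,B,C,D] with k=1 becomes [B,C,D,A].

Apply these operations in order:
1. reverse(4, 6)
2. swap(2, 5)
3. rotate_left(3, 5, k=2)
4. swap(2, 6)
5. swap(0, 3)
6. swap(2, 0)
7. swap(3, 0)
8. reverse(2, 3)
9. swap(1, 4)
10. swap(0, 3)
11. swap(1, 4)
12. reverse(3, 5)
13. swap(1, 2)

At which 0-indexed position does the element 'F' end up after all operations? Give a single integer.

Answer: 3

Derivation:
After 1 (reverse(4, 6)): [G, D, C, B, F, A, E]
After 2 (swap(2, 5)): [G, D, A, B, F, C, E]
After 3 (rotate_left(3, 5, k=2)): [G, D, A, C, B, F, E]
After 4 (swap(2, 6)): [G, D, E, C, B, F, A]
After 5 (swap(0, 3)): [C, D, E, G, B, F, A]
After 6 (swap(2, 0)): [E, D, C, G, B, F, A]
After 7 (swap(3, 0)): [G, D, C, E, B, F, A]
After 8 (reverse(2, 3)): [G, D, E, C, B, F, A]
After 9 (swap(1, 4)): [G, B, E, C, D, F, A]
After 10 (swap(0, 3)): [C, B, E, G, D, F, A]
After 11 (swap(1, 4)): [C, D, E, G, B, F, A]
After 12 (reverse(3, 5)): [C, D, E, F, B, G, A]
After 13 (swap(1, 2)): [C, E, D, F, B, G, A]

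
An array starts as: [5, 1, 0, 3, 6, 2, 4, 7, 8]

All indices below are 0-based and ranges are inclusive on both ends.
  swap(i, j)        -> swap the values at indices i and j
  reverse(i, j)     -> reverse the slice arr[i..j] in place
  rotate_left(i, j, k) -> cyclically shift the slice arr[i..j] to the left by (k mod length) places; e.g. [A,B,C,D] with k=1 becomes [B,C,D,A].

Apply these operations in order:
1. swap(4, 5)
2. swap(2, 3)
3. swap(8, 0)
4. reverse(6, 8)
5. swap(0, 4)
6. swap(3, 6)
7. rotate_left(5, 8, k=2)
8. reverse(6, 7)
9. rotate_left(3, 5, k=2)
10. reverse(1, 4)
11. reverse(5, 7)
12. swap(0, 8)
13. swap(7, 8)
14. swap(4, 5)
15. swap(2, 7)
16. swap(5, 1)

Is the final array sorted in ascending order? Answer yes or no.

After 1 (swap(4, 5)): [5, 1, 0, 3, 2, 6, 4, 7, 8]
After 2 (swap(2, 3)): [5, 1, 3, 0, 2, 6, 4, 7, 8]
After 3 (swap(8, 0)): [8, 1, 3, 0, 2, 6, 4, 7, 5]
After 4 (reverse(6, 8)): [8, 1, 3, 0, 2, 6, 5, 7, 4]
After 5 (swap(0, 4)): [2, 1, 3, 0, 8, 6, 5, 7, 4]
After 6 (swap(3, 6)): [2, 1, 3, 5, 8, 6, 0, 7, 4]
After 7 (rotate_left(5, 8, k=2)): [2, 1, 3, 5, 8, 7, 4, 6, 0]
After 8 (reverse(6, 7)): [2, 1, 3, 5, 8, 7, 6, 4, 0]
After 9 (rotate_left(3, 5, k=2)): [2, 1, 3, 7, 5, 8, 6, 4, 0]
After 10 (reverse(1, 4)): [2, 5, 7, 3, 1, 8, 6, 4, 0]
After 11 (reverse(5, 7)): [2, 5, 7, 3, 1, 4, 6, 8, 0]
After 12 (swap(0, 8)): [0, 5, 7, 3, 1, 4, 6, 8, 2]
After 13 (swap(7, 8)): [0, 5, 7, 3, 1, 4, 6, 2, 8]
After 14 (swap(4, 5)): [0, 5, 7, 3, 4, 1, 6, 2, 8]
After 15 (swap(2, 7)): [0, 5, 2, 3, 4, 1, 6, 7, 8]
After 16 (swap(5, 1)): [0, 1, 2, 3, 4, 5, 6, 7, 8]

Answer: yes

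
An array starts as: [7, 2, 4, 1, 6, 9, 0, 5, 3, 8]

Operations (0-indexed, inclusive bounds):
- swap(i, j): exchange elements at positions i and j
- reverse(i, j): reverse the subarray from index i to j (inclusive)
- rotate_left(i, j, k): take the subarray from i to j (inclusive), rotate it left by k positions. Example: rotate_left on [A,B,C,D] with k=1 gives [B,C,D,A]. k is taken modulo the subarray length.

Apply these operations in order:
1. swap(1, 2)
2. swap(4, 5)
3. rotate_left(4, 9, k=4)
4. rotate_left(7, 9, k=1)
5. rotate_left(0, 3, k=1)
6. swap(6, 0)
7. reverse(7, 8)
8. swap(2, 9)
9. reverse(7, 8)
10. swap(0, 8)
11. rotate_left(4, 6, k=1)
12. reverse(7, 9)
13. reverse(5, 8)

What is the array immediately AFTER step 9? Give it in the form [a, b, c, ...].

Answer: [9, 2, 6, 7, 3, 8, 4, 0, 5, 1]

Derivation:
After 1 (swap(1, 2)): [7, 4, 2, 1, 6, 9, 0, 5, 3, 8]
After 2 (swap(4, 5)): [7, 4, 2, 1, 9, 6, 0, 5, 3, 8]
After 3 (rotate_left(4, 9, k=4)): [7, 4, 2, 1, 3, 8, 9, 6, 0, 5]
After 4 (rotate_left(7, 9, k=1)): [7, 4, 2, 1, 3, 8, 9, 0, 5, 6]
After 5 (rotate_left(0, 3, k=1)): [4, 2, 1, 7, 3, 8, 9, 0, 5, 6]
After 6 (swap(6, 0)): [9, 2, 1, 7, 3, 8, 4, 0, 5, 6]
After 7 (reverse(7, 8)): [9, 2, 1, 7, 3, 8, 4, 5, 0, 6]
After 8 (swap(2, 9)): [9, 2, 6, 7, 3, 8, 4, 5, 0, 1]
After 9 (reverse(7, 8)): [9, 2, 6, 7, 3, 8, 4, 0, 5, 1]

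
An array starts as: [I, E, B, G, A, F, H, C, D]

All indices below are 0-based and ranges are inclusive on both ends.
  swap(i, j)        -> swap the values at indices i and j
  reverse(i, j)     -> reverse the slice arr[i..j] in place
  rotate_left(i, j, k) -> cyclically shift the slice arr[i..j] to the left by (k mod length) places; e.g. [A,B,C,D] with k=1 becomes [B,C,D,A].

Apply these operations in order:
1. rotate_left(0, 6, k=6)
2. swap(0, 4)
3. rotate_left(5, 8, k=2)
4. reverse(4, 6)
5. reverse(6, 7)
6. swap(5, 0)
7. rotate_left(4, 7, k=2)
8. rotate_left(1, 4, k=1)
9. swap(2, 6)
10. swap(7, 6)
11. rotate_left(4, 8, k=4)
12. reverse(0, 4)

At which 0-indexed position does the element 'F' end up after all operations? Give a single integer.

After 1 (rotate_left(0, 6, k=6)): [H, I, E, B, G, A, F, C, D]
After 2 (swap(0, 4)): [G, I, E, B, H, A, F, C, D]
After 3 (rotate_left(5, 8, k=2)): [G, I, E, B, H, C, D, A, F]
After 4 (reverse(4, 6)): [G, I, E, B, D, C, H, A, F]
After 5 (reverse(6, 7)): [G, I, E, B, D, C, A, H, F]
After 6 (swap(5, 0)): [C, I, E, B, D, G, A, H, F]
After 7 (rotate_left(4, 7, k=2)): [C, I, E, B, A, H, D, G, F]
After 8 (rotate_left(1, 4, k=1)): [C, E, B, A, I, H, D, G, F]
After 9 (swap(2, 6)): [C, E, D, A, I, H, B, G, F]
After 10 (swap(7, 6)): [C, E, D, A, I, H, G, B, F]
After 11 (rotate_left(4, 8, k=4)): [C, E, D, A, F, I, H, G, B]
After 12 (reverse(0, 4)): [F, A, D, E, C, I, H, G, B]

Answer: 0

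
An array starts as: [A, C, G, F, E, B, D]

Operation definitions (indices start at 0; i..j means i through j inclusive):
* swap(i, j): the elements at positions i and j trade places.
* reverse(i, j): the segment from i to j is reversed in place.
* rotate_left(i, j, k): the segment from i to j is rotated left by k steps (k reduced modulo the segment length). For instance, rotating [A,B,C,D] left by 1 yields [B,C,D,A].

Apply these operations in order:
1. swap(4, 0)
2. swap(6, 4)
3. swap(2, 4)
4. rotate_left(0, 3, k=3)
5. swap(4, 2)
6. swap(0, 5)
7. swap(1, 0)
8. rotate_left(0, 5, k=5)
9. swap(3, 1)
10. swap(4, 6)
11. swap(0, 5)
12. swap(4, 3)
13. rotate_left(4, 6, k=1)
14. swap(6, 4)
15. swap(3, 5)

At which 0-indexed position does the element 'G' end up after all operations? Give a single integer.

After 1 (swap(4, 0)): [E, C, G, F, A, B, D]
After 2 (swap(6, 4)): [E, C, G, F, D, B, A]
After 3 (swap(2, 4)): [E, C, D, F, G, B, A]
After 4 (rotate_left(0, 3, k=3)): [F, E, C, D, G, B, A]
After 5 (swap(4, 2)): [F, E, G, D, C, B, A]
After 6 (swap(0, 5)): [B, E, G, D, C, F, A]
After 7 (swap(1, 0)): [E, B, G, D, C, F, A]
After 8 (rotate_left(0, 5, k=5)): [F, E, B, G, D, C, A]
After 9 (swap(3, 1)): [F, G, B, E, D, C, A]
After 10 (swap(4, 6)): [F, G, B, E, A, C, D]
After 11 (swap(0, 5)): [C, G, B, E, A, F, D]
After 12 (swap(4, 3)): [C, G, B, A, E, F, D]
After 13 (rotate_left(4, 6, k=1)): [C, G, B, A, F, D, E]
After 14 (swap(6, 4)): [C, G, B, A, E, D, F]
After 15 (swap(3, 5)): [C, G, B, D, E, A, F]

Answer: 1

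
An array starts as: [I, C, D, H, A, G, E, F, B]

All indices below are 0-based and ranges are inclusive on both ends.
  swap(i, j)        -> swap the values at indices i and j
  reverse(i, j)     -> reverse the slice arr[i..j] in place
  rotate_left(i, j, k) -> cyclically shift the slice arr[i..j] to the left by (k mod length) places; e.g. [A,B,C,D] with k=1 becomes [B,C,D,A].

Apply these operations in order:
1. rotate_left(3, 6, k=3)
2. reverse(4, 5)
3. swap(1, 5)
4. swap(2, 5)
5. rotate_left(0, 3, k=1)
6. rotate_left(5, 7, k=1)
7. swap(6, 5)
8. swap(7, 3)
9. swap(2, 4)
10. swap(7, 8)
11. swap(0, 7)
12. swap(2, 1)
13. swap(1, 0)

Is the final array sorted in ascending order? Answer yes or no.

Answer: yes

Derivation:
After 1 (rotate_left(3, 6, k=3)): [I, C, D, E, H, A, G, F, B]
After 2 (reverse(4, 5)): [I, C, D, E, A, H, G, F, B]
After 3 (swap(1, 5)): [I, H, D, E, A, C, G, F, B]
After 4 (swap(2, 5)): [I, H, C, E, A, D, G, F, B]
After 5 (rotate_left(0, 3, k=1)): [H, C, E, I, A, D, G, F, B]
After 6 (rotate_left(5, 7, k=1)): [H, C, E, I, A, G, F, D, B]
After 7 (swap(6, 5)): [H, C, E, I, A, F, G, D, B]
After 8 (swap(7, 3)): [H, C, E, D, A, F, G, I, B]
After 9 (swap(2, 4)): [H, C, A, D, E, F, G, I, B]
After 10 (swap(7, 8)): [H, C, A, D, E, F, G, B, I]
After 11 (swap(0, 7)): [B, C, A, D, E, F, G, H, I]
After 12 (swap(2, 1)): [B, A, C, D, E, F, G, H, I]
After 13 (swap(1, 0)): [A, B, C, D, E, F, G, H, I]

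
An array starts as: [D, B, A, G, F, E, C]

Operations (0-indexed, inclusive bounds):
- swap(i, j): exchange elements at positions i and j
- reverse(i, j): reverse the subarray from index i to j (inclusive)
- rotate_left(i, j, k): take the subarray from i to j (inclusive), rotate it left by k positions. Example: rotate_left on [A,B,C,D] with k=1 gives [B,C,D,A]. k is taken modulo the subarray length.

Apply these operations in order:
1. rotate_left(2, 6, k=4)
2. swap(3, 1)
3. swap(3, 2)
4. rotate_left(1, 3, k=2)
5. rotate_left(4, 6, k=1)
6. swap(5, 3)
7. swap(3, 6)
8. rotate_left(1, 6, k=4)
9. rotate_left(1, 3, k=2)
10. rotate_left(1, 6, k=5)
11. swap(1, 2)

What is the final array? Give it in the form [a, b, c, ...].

After 1 (rotate_left(2, 6, k=4)): [D, B, C, A, G, F, E]
After 2 (swap(3, 1)): [D, A, C, B, G, F, E]
After 3 (swap(3, 2)): [D, A, B, C, G, F, E]
After 4 (rotate_left(1, 3, k=2)): [D, C, A, B, G, F, E]
After 5 (rotate_left(4, 6, k=1)): [D, C, A, B, F, E, G]
After 6 (swap(5, 3)): [D, C, A, E, F, B, G]
After 7 (swap(3, 6)): [D, C, A, G, F, B, E]
After 8 (rotate_left(1, 6, k=4)): [D, B, E, C, A, G, F]
After 9 (rotate_left(1, 3, k=2)): [D, C, B, E, A, G, F]
After 10 (rotate_left(1, 6, k=5)): [D, F, C, B, E, A, G]
After 11 (swap(1, 2)): [D, C, F, B, E, A, G]

Answer: [D, C, F, B, E, A, G]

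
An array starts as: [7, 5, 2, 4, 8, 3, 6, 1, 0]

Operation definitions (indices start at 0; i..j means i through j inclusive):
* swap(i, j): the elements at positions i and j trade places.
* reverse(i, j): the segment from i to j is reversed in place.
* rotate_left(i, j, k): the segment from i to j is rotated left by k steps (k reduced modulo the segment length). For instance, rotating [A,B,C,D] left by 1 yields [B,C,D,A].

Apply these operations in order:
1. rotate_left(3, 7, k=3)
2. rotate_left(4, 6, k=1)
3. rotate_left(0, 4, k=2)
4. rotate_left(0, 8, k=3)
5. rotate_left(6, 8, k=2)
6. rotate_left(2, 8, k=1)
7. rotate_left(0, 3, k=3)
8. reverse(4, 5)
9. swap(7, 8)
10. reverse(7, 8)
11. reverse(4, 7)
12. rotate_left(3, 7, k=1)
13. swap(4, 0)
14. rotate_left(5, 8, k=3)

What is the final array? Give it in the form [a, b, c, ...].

After 1 (rotate_left(3, 7, k=3)): [7, 5, 2, 6, 1, 4, 8, 3, 0]
After 2 (rotate_left(4, 6, k=1)): [7, 5, 2, 6, 4, 8, 1, 3, 0]
After 3 (rotate_left(0, 4, k=2)): [2, 6, 4, 7, 5, 8, 1, 3, 0]
After 4 (rotate_left(0, 8, k=3)): [7, 5, 8, 1, 3, 0, 2, 6, 4]
After 5 (rotate_left(6, 8, k=2)): [7, 5, 8, 1, 3, 0, 4, 2, 6]
After 6 (rotate_left(2, 8, k=1)): [7, 5, 1, 3, 0, 4, 2, 6, 8]
After 7 (rotate_left(0, 3, k=3)): [3, 7, 5, 1, 0, 4, 2, 6, 8]
After 8 (reverse(4, 5)): [3, 7, 5, 1, 4, 0, 2, 6, 8]
After 9 (swap(7, 8)): [3, 7, 5, 1, 4, 0, 2, 8, 6]
After 10 (reverse(7, 8)): [3, 7, 5, 1, 4, 0, 2, 6, 8]
After 11 (reverse(4, 7)): [3, 7, 5, 1, 6, 2, 0, 4, 8]
After 12 (rotate_left(3, 7, k=1)): [3, 7, 5, 6, 2, 0, 4, 1, 8]
After 13 (swap(4, 0)): [2, 7, 5, 6, 3, 0, 4, 1, 8]
After 14 (rotate_left(5, 8, k=3)): [2, 7, 5, 6, 3, 8, 0, 4, 1]

Answer: [2, 7, 5, 6, 3, 8, 0, 4, 1]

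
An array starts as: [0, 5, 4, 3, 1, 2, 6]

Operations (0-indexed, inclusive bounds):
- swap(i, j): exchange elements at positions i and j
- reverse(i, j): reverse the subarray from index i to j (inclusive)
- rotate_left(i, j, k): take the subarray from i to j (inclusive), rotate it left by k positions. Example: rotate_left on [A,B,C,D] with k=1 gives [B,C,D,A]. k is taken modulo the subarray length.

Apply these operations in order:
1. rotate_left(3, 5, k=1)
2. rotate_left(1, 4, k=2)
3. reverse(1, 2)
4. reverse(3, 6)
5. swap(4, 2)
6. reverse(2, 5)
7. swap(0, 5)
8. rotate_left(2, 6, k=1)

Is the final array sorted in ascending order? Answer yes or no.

Answer: no

Derivation:
After 1 (rotate_left(3, 5, k=1)): [0, 5, 4, 1, 2, 3, 6]
After 2 (rotate_left(1, 4, k=2)): [0, 1, 2, 5, 4, 3, 6]
After 3 (reverse(1, 2)): [0, 2, 1, 5, 4, 3, 6]
After 4 (reverse(3, 6)): [0, 2, 1, 6, 3, 4, 5]
After 5 (swap(4, 2)): [0, 2, 3, 6, 1, 4, 5]
After 6 (reverse(2, 5)): [0, 2, 4, 1, 6, 3, 5]
After 7 (swap(0, 5)): [3, 2, 4, 1, 6, 0, 5]
After 8 (rotate_left(2, 6, k=1)): [3, 2, 1, 6, 0, 5, 4]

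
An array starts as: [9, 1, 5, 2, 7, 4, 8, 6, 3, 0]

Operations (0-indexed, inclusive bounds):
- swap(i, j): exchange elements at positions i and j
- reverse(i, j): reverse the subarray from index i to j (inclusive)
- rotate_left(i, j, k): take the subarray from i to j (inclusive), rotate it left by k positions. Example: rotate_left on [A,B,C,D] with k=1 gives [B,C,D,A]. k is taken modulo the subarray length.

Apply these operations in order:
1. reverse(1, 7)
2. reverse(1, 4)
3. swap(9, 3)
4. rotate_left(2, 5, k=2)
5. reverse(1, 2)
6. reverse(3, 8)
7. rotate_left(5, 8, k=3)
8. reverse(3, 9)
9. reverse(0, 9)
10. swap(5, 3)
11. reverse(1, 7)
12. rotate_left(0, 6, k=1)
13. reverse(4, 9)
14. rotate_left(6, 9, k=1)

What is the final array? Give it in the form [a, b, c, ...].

Answer: [7, 8, 5, 0, 9, 6, 3, 2, 4, 1]

Derivation:
After 1 (reverse(1, 7)): [9, 6, 8, 4, 7, 2, 5, 1, 3, 0]
After 2 (reverse(1, 4)): [9, 7, 4, 8, 6, 2, 5, 1, 3, 0]
After 3 (swap(9, 3)): [9, 7, 4, 0, 6, 2, 5, 1, 3, 8]
After 4 (rotate_left(2, 5, k=2)): [9, 7, 6, 2, 4, 0, 5, 1, 3, 8]
After 5 (reverse(1, 2)): [9, 6, 7, 2, 4, 0, 5, 1, 3, 8]
After 6 (reverse(3, 8)): [9, 6, 7, 3, 1, 5, 0, 4, 2, 8]
After 7 (rotate_left(5, 8, k=3)): [9, 6, 7, 3, 1, 2, 5, 0, 4, 8]
After 8 (reverse(3, 9)): [9, 6, 7, 8, 4, 0, 5, 2, 1, 3]
After 9 (reverse(0, 9)): [3, 1, 2, 5, 0, 4, 8, 7, 6, 9]
After 10 (swap(5, 3)): [3, 1, 2, 4, 0, 5, 8, 7, 6, 9]
After 11 (reverse(1, 7)): [3, 7, 8, 5, 0, 4, 2, 1, 6, 9]
After 12 (rotate_left(0, 6, k=1)): [7, 8, 5, 0, 4, 2, 3, 1, 6, 9]
After 13 (reverse(4, 9)): [7, 8, 5, 0, 9, 6, 1, 3, 2, 4]
After 14 (rotate_left(6, 9, k=1)): [7, 8, 5, 0, 9, 6, 3, 2, 4, 1]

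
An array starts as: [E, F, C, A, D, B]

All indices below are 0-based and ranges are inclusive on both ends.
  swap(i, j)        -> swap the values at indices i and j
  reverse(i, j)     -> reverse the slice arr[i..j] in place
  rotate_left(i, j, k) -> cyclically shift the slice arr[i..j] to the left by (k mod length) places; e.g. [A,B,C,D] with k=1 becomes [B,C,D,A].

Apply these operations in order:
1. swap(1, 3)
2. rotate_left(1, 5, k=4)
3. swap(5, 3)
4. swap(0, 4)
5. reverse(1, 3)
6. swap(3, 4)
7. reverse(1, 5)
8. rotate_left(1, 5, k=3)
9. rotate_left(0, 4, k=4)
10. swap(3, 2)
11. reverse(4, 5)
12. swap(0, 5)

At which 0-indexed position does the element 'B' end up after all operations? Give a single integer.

After 1 (swap(1, 3)): [E, A, C, F, D, B]
After 2 (rotate_left(1, 5, k=4)): [E, B, A, C, F, D]
After 3 (swap(5, 3)): [E, B, A, D, F, C]
After 4 (swap(0, 4)): [F, B, A, D, E, C]
After 5 (reverse(1, 3)): [F, D, A, B, E, C]
After 6 (swap(3, 4)): [F, D, A, E, B, C]
After 7 (reverse(1, 5)): [F, C, B, E, A, D]
After 8 (rotate_left(1, 5, k=3)): [F, A, D, C, B, E]
After 9 (rotate_left(0, 4, k=4)): [B, F, A, D, C, E]
After 10 (swap(3, 2)): [B, F, D, A, C, E]
After 11 (reverse(4, 5)): [B, F, D, A, E, C]
After 12 (swap(0, 5)): [C, F, D, A, E, B]

Answer: 5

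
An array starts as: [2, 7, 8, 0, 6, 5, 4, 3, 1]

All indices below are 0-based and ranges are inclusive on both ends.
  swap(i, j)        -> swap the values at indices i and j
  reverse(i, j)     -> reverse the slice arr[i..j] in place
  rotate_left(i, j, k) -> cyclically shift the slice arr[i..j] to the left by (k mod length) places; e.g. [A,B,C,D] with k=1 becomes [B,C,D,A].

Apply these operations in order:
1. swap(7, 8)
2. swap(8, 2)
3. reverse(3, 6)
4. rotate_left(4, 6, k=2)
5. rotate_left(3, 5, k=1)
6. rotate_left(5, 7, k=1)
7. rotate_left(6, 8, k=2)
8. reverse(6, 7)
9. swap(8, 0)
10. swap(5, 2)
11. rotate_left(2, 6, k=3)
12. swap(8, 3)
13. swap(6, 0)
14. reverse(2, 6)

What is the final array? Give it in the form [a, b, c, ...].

Answer: [5, 7, 4, 0, 6, 2, 3, 8, 1]

Derivation:
After 1 (swap(7, 8)): [2, 7, 8, 0, 6, 5, 4, 1, 3]
After 2 (swap(8, 2)): [2, 7, 3, 0, 6, 5, 4, 1, 8]
After 3 (reverse(3, 6)): [2, 7, 3, 4, 5, 6, 0, 1, 8]
After 4 (rotate_left(4, 6, k=2)): [2, 7, 3, 4, 0, 5, 6, 1, 8]
After 5 (rotate_left(3, 5, k=1)): [2, 7, 3, 0, 5, 4, 6, 1, 8]
After 6 (rotate_left(5, 7, k=1)): [2, 7, 3, 0, 5, 6, 1, 4, 8]
After 7 (rotate_left(6, 8, k=2)): [2, 7, 3, 0, 5, 6, 8, 1, 4]
After 8 (reverse(6, 7)): [2, 7, 3, 0, 5, 6, 1, 8, 4]
After 9 (swap(8, 0)): [4, 7, 3, 0, 5, 6, 1, 8, 2]
After 10 (swap(5, 2)): [4, 7, 6, 0, 5, 3, 1, 8, 2]
After 11 (rotate_left(2, 6, k=3)): [4, 7, 3, 1, 6, 0, 5, 8, 2]
After 12 (swap(8, 3)): [4, 7, 3, 2, 6, 0, 5, 8, 1]
After 13 (swap(6, 0)): [5, 7, 3, 2, 6, 0, 4, 8, 1]
After 14 (reverse(2, 6)): [5, 7, 4, 0, 6, 2, 3, 8, 1]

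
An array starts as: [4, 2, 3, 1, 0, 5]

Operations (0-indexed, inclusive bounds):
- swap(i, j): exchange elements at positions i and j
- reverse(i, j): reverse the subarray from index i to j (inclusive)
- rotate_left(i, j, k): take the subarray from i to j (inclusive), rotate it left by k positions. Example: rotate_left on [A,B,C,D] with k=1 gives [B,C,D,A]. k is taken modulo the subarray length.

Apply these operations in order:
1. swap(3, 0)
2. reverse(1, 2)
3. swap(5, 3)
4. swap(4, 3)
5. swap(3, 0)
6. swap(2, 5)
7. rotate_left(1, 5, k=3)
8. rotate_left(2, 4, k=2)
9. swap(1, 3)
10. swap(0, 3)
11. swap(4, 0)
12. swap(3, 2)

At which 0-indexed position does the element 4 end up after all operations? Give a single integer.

Answer: 3

Derivation:
After 1 (swap(3, 0)): [1, 2, 3, 4, 0, 5]
After 2 (reverse(1, 2)): [1, 3, 2, 4, 0, 5]
After 3 (swap(5, 3)): [1, 3, 2, 5, 0, 4]
After 4 (swap(4, 3)): [1, 3, 2, 0, 5, 4]
After 5 (swap(3, 0)): [0, 3, 2, 1, 5, 4]
After 6 (swap(2, 5)): [0, 3, 4, 1, 5, 2]
After 7 (rotate_left(1, 5, k=3)): [0, 5, 2, 3, 4, 1]
After 8 (rotate_left(2, 4, k=2)): [0, 5, 4, 2, 3, 1]
After 9 (swap(1, 3)): [0, 2, 4, 5, 3, 1]
After 10 (swap(0, 3)): [5, 2, 4, 0, 3, 1]
After 11 (swap(4, 0)): [3, 2, 4, 0, 5, 1]
After 12 (swap(3, 2)): [3, 2, 0, 4, 5, 1]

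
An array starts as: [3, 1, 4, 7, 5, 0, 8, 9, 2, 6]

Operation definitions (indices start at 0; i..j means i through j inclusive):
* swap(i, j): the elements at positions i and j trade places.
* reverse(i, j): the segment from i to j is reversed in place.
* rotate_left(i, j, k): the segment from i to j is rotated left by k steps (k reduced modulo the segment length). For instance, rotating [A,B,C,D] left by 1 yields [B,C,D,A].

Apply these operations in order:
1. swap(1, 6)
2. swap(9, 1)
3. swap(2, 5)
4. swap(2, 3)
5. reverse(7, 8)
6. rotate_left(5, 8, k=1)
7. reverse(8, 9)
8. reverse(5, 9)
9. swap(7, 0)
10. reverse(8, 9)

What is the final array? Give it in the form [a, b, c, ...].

Answer: [9, 6, 7, 0, 5, 4, 8, 3, 1, 2]

Derivation:
After 1 (swap(1, 6)): [3, 8, 4, 7, 5, 0, 1, 9, 2, 6]
After 2 (swap(9, 1)): [3, 6, 4, 7, 5, 0, 1, 9, 2, 8]
After 3 (swap(2, 5)): [3, 6, 0, 7, 5, 4, 1, 9, 2, 8]
After 4 (swap(2, 3)): [3, 6, 7, 0, 5, 4, 1, 9, 2, 8]
After 5 (reverse(7, 8)): [3, 6, 7, 0, 5, 4, 1, 2, 9, 8]
After 6 (rotate_left(5, 8, k=1)): [3, 6, 7, 0, 5, 1, 2, 9, 4, 8]
After 7 (reverse(8, 9)): [3, 6, 7, 0, 5, 1, 2, 9, 8, 4]
After 8 (reverse(5, 9)): [3, 6, 7, 0, 5, 4, 8, 9, 2, 1]
After 9 (swap(7, 0)): [9, 6, 7, 0, 5, 4, 8, 3, 2, 1]
After 10 (reverse(8, 9)): [9, 6, 7, 0, 5, 4, 8, 3, 1, 2]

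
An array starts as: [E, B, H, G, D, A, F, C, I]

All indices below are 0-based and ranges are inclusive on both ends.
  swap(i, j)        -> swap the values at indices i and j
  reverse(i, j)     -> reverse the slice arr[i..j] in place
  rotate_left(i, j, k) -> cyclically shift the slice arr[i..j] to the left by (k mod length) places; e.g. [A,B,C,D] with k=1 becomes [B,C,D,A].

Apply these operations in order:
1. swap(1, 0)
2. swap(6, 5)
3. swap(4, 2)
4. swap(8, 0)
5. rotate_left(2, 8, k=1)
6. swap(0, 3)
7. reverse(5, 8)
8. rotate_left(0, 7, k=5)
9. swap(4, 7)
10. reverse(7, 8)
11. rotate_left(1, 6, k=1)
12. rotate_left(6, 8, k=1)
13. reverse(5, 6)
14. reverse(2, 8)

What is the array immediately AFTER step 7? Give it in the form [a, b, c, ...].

After 1 (swap(1, 0)): [B, E, H, G, D, A, F, C, I]
After 2 (swap(6, 5)): [B, E, H, G, D, F, A, C, I]
After 3 (swap(4, 2)): [B, E, D, G, H, F, A, C, I]
After 4 (swap(8, 0)): [I, E, D, G, H, F, A, C, B]
After 5 (rotate_left(2, 8, k=1)): [I, E, G, H, F, A, C, B, D]
After 6 (swap(0, 3)): [H, E, G, I, F, A, C, B, D]
After 7 (reverse(5, 8)): [H, E, G, I, F, D, B, C, A]

Answer: [H, E, G, I, F, D, B, C, A]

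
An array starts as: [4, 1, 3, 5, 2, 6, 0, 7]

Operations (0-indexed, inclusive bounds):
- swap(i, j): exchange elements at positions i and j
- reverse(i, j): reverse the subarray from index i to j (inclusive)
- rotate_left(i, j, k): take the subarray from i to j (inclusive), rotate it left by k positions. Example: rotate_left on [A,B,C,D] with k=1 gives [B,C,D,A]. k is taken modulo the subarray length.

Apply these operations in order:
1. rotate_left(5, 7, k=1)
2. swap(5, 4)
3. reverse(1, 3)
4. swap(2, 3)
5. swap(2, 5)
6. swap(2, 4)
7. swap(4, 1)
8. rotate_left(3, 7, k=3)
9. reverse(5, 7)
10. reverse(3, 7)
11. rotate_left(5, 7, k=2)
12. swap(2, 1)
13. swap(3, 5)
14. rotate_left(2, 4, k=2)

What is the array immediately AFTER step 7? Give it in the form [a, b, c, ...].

After 1 (rotate_left(5, 7, k=1)): [4, 1, 3, 5, 2, 0, 7, 6]
After 2 (swap(5, 4)): [4, 1, 3, 5, 0, 2, 7, 6]
After 3 (reverse(1, 3)): [4, 5, 3, 1, 0, 2, 7, 6]
After 4 (swap(2, 3)): [4, 5, 1, 3, 0, 2, 7, 6]
After 5 (swap(2, 5)): [4, 5, 2, 3, 0, 1, 7, 6]
After 6 (swap(2, 4)): [4, 5, 0, 3, 2, 1, 7, 6]
After 7 (swap(4, 1)): [4, 2, 0, 3, 5, 1, 7, 6]

Answer: [4, 2, 0, 3, 5, 1, 7, 6]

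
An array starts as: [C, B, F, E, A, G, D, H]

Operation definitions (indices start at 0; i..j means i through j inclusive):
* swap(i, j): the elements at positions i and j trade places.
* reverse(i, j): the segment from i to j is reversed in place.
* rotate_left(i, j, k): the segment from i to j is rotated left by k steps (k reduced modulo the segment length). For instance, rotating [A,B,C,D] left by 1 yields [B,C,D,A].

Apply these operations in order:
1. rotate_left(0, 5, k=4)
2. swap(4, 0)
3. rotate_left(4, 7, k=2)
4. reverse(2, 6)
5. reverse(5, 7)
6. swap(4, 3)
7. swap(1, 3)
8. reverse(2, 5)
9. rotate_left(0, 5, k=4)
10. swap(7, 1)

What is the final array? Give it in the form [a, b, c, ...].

Answer: [G, B, F, D, E, H, C, A]

Derivation:
After 1 (rotate_left(0, 5, k=4)): [A, G, C, B, F, E, D, H]
After 2 (swap(4, 0)): [F, G, C, B, A, E, D, H]
After 3 (rotate_left(4, 7, k=2)): [F, G, C, B, D, H, A, E]
After 4 (reverse(2, 6)): [F, G, A, H, D, B, C, E]
After 5 (reverse(5, 7)): [F, G, A, H, D, E, C, B]
After 6 (swap(4, 3)): [F, G, A, D, H, E, C, B]
After 7 (swap(1, 3)): [F, D, A, G, H, E, C, B]
After 8 (reverse(2, 5)): [F, D, E, H, G, A, C, B]
After 9 (rotate_left(0, 5, k=4)): [G, A, F, D, E, H, C, B]
After 10 (swap(7, 1)): [G, B, F, D, E, H, C, A]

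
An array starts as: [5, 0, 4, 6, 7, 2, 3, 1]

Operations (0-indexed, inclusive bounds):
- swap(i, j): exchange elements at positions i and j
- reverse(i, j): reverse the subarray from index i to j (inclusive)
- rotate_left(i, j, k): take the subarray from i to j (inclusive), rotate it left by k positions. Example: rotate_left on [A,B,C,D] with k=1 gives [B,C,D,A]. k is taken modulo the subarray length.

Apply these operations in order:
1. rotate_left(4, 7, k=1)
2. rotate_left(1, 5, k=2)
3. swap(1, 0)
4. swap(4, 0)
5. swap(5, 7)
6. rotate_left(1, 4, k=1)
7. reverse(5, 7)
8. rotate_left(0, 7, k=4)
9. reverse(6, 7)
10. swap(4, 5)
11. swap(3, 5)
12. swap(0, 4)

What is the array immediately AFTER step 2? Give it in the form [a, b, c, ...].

Answer: [5, 6, 2, 3, 0, 4, 1, 7]

Derivation:
After 1 (rotate_left(4, 7, k=1)): [5, 0, 4, 6, 2, 3, 1, 7]
After 2 (rotate_left(1, 5, k=2)): [5, 6, 2, 3, 0, 4, 1, 7]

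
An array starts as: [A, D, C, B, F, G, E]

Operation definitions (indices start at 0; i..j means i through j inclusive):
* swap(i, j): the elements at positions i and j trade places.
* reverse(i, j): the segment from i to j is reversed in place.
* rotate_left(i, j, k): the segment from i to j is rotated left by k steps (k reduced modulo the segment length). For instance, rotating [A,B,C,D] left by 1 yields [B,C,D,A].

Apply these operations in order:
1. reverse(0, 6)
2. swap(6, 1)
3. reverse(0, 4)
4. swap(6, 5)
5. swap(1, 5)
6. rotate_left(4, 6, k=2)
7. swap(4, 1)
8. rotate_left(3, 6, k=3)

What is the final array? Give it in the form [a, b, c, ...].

Answer: [C, D, F, B, A, G, E]

Derivation:
After 1 (reverse(0, 6)): [E, G, F, B, C, D, A]
After 2 (swap(6, 1)): [E, A, F, B, C, D, G]
After 3 (reverse(0, 4)): [C, B, F, A, E, D, G]
After 4 (swap(6, 5)): [C, B, F, A, E, G, D]
After 5 (swap(1, 5)): [C, G, F, A, E, B, D]
After 6 (rotate_left(4, 6, k=2)): [C, G, F, A, D, E, B]
After 7 (swap(4, 1)): [C, D, F, A, G, E, B]
After 8 (rotate_left(3, 6, k=3)): [C, D, F, B, A, G, E]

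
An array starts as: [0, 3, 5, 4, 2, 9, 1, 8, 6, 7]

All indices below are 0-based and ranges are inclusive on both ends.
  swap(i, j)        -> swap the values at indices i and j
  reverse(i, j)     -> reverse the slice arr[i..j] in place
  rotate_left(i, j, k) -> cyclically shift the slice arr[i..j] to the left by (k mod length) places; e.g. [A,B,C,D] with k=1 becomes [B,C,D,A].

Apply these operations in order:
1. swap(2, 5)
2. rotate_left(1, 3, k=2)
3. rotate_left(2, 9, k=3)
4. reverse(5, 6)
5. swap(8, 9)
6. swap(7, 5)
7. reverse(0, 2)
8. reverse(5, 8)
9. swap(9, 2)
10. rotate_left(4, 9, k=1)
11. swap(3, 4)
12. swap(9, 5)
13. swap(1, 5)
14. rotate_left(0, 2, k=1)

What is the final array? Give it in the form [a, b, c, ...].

After 1 (swap(2, 5)): [0, 3, 9, 4, 2, 5, 1, 8, 6, 7]
After 2 (rotate_left(1, 3, k=2)): [0, 4, 3, 9, 2, 5, 1, 8, 6, 7]
After 3 (rotate_left(2, 9, k=3)): [0, 4, 5, 1, 8, 6, 7, 3, 9, 2]
After 4 (reverse(5, 6)): [0, 4, 5, 1, 8, 7, 6, 3, 9, 2]
After 5 (swap(8, 9)): [0, 4, 5, 1, 8, 7, 6, 3, 2, 9]
After 6 (swap(7, 5)): [0, 4, 5, 1, 8, 3, 6, 7, 2, 9]
After 7 (reverse(0, 2)): [5, 4, 0, 1, 8, 3, 6, 7, 2, 9]
After 8 (reverse(5, 8)): [5, 4, 0, 1, 8, 2, 7, 6, 3, 9]
After 9 (swap(9, 2)): [5, 4, 9, 1, 8, 2, 7, 6, 3, 0]
After 10 (rotate_left(4, 9, k=1)): [5, 4, 9, 1, 2, 7, 6, 3, 0, 8]
After 11 (swap(3, 4)): [5, 4, 9, 2, 1, 7, 6, 3, 0, 8]
After 12 (swap(9, 5)): [5, 4, 9, 2, 1, 8, 6, 3, 0, 7]
After 13 (swap(1, 5)): [5, 8, 9, 2, 1, 4, 6, 3, 0, 7]
After 14 (rotate_left(0, 2, k=1)): [8, 9, 5, 2, 1, 4, 6, 3, 0, 7]

Answer: [8, 9, 5, 2, 1, 4, 6, 3, 0, 7]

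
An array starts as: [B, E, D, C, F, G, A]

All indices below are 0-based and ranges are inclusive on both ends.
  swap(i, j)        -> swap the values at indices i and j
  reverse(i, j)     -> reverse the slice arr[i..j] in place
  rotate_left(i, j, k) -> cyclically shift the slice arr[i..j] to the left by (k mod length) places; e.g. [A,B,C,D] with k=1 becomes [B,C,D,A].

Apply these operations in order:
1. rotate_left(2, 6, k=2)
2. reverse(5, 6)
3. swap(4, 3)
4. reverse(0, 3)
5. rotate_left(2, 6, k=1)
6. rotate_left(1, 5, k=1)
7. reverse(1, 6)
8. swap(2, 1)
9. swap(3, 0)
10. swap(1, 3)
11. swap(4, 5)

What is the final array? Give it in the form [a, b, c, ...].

Answer: [D, A, E, F, G, C, B]

Derivation:
After 1 (rotate_left(2, 6, k=2)): [B, E, F, G, A, D, C]
After 2 (reverse(5, 6)): [B, E, F, G, A, C, D]
After 3 (swap(4, 3)): [B, E, F, A, G, C, D]
After 4 (reverse(0, 3)): [A, F, E, B, G, C, D]
After 5 (rotate_left(2, 6, k=1)): [A, F, B, G, C, D, E]
After 6 (rotate_left(1, 5, k=1)): [A, B, G, C, D, F, E]
After 7 (reverse(1, 6)): [A, E, F, D, C, G, B]
After 8 (swap(2, 1)): [A, F, E, D, C, G, B]
After 9 (swap(3, 0)): [D, F, E, A, C, G, B]
After 10 (swap(1, 3)): [D, A, E, F, C, G, B]
After 11 (swap(4, 5)): [D, A, E, F, G, C, B]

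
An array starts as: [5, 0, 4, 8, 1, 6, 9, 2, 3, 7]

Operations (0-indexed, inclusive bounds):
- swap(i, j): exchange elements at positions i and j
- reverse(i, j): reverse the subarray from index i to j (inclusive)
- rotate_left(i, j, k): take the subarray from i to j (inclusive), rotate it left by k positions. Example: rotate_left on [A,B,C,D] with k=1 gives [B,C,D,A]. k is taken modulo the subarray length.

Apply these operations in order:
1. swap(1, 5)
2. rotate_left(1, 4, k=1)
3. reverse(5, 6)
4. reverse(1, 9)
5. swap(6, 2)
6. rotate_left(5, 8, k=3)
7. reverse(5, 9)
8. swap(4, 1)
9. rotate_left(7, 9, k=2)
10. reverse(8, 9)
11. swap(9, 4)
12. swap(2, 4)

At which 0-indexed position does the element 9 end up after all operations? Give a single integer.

Answer: 8

Derivation:
After 1 (swap(1, 5)): [5, 6, 4, 8, 1, 0, 9, 2, 3, 7]
After 2 (rotate_left(1, 4, k=1)): [5, 4, 8, 1, 6, 0, 9, 2, 3, 7]
After 3 (reverse(5, 6)): [5, 4, 8, 1, 6, 9, 0, 2, 3, 7]
After 4 (reverse(1, 9)): [5, 7, 3, 2, 0, 9, 6, 1, 8, 4]
After 5 (swap(6, 2)): [5, 7, 6, 2, 0, 9, 3, 1, 8, 4]
After 6 (rotate_left(5, 8, k=3)): [5, 7, 6, 2, 0, 8, 9, 3, 1, 4]
After 7 (reverse(5, 9)): [5, 7, 6, 2, 0, 4, 1, 3, 9, 8]
After 8 (swap(4, 1)): [5, 0, 6, 2, 7, 4, 1, 3, 9, 8]
After 9 (rotate_left(7, 9, k=2)): [5, 0, 6, 2, 7, 4, 1, 8, 3, 9]
After 10 (reverse(8, 9)): [5, 0, 6, 2, 7, 4, 1, 8, 9, 3]
After 11 (swap(9, 4)): [5, 0, 6, 2, 3, 4, 1, 8, 9, 7]
After 12 (swap(2, 4)): [5, 0, 3, 2, 6, 4, 1, 8, 9, 7]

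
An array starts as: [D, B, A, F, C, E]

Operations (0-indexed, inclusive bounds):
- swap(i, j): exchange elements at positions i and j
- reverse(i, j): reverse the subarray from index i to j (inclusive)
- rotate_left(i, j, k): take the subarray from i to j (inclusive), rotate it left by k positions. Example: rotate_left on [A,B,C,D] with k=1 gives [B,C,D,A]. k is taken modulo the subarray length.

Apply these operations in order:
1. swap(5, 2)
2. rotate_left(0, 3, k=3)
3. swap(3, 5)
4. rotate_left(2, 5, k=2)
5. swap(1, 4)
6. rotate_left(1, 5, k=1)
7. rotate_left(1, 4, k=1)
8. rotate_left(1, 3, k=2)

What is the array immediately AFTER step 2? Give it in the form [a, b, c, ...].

After 1 (swap(5, 2)): [D, B, E, F, C, A]
After 2 (rotate_left(0, 3, k=3)): [F, D, B, E, C, A]

Answer: [F, D, B, E, C, A]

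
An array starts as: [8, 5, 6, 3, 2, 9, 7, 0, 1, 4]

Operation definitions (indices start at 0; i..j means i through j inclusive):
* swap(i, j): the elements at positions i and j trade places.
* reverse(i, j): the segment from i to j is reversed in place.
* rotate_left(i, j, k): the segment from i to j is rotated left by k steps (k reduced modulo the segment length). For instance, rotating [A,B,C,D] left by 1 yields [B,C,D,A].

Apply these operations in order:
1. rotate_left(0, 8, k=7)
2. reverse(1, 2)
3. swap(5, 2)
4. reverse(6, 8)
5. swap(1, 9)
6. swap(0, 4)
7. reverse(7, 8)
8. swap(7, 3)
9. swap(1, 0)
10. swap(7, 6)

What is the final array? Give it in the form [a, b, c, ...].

After 1 (rotate_left(0, 8, k=7)): [0, 1, 8, 5, 6, 3, 2, 9, 7, 4]
After 2 (reverse(1, 2)): [0, 8, 1, 5, 6, 3, 2, 9, 7, 4]
After 3 (swap(5, 2)): [0, 8, 3, 5, 6, 1, 2, 9, 7, 4]
After 4 (reverse(6, 8)): [0, 8, 3, 5, 6, 1, 7, 9, 2, 4]
After 5 (swap(1, 9)): [0, 4, 3, 5, 6, 1, 7, 9, 2, 8]
After 6 (swap(0, 4)): [6, 4, 3, 5, 0, 1, 7, 9, 2, 8]
After 7 (reverse(7, 8)): [6, 4, 3, 5, 0, 1, 7, 2, 9, 8]
After 8 (swap(7, 3)): [6, 4, 3, 2, 0, 1, 7, 5, 9, 8]
After 9 (swap(1, 0)): [4, 6, 3, 2, 0, 1, 7, 5, 9, 8]
After 10 (swap(7, 6)): [4, 6, 3, 2, 0, 1, 5, 7, 9, 8]

Answer: [4, 6, 3, 2, 0, 1, 5, 7, 9, 8]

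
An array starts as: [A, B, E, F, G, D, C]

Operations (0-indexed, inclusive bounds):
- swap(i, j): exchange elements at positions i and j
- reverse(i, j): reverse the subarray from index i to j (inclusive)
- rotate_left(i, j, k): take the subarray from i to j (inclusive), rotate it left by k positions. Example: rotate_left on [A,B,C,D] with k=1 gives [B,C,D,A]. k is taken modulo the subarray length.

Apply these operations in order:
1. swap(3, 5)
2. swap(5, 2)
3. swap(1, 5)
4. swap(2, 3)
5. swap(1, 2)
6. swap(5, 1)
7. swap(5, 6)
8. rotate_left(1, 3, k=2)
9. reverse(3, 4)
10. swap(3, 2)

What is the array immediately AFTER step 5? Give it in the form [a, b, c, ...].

After 1 (swap(3, 5)): [A, B, E, D, G, F, C]
After 2 (swap(5, 2)): [A, B, F, D, G, E, C]
After 3 (swap(1, 5)): [A, E, F, D, G, B, C]
After 4 (swap(2, 3)): [A, E, D, F, G, B, C]
After 5 (swap(1, 2)): [A, D, E, F, G, B, C]

Answer: [A, D, E, F, G, B, C]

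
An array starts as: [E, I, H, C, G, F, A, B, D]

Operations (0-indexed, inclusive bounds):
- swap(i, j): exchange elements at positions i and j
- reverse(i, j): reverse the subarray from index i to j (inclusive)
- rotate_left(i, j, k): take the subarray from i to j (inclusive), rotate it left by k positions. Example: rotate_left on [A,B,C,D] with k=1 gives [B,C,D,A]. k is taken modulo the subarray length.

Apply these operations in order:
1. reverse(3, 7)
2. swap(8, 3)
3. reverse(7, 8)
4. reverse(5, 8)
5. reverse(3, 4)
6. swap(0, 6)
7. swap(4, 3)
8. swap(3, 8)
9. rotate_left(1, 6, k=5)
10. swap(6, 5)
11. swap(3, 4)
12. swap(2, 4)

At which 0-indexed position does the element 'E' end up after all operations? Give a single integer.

After 1 (reverse(3, 7)): [E, I, H, B, A, F, G, C, D]
After 2 (swap(8, 3)): [E, I, H, D, A, F, G, C, B]
After 3 (reverse(7, 8)): [E, I, H, D, A, F, G, B, C]
After 4 (reverse(5, 8)): [E, I, H, D, A, C, B, G, F]
After 5 (reverse(3, 4)): [E, I, H, A, D, C, B, G, F]
After 6 (swap(0, 6)): [B, I, H, A, D, C, E, G, F]
After 7 (swap(4, 3)): [B, I, H, D, A, C, E, G, F]
After 8 (swap(3, 8)): [B, I, H, F, A, C, E, G, D]
After 9 (rotate_left(1, 6, k=5)): [B, E, I, H, F, A, C, G, D]
After 10 (swap(6, 5)): [B, E, I, H, F, C, A, G, D]
After 11 (swap(3, 4)): [B, E, I, F, H, C, A, G, D]
After 12 (swap(2, 4)): [B, E, H, F, I, C, A, G, D]

Answer: 1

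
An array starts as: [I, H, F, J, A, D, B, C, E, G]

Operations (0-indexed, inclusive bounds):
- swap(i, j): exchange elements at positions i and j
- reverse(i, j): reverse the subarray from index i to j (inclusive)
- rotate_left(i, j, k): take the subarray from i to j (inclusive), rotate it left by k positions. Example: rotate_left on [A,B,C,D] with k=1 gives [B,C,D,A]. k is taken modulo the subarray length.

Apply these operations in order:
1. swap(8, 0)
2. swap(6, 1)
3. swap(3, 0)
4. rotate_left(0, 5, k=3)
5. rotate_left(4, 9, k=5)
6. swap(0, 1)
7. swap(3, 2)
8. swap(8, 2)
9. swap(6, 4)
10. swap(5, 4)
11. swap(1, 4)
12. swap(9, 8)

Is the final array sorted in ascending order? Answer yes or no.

After 1 (swap(8, 0)): [E, H, F, J, A, D, B, C, I, G]
After 2 (swap(6, 1)): [E, B, F, J, A, D, H, C, I, G]
After 3 (swap(3, 0)): [J, B, F, E, A, D, H, C, I, G]
After 4 (rotate_left(0, 5, k=3)): [E, A, D, J, B, F, H, C, I, G]
After 5 (rotate_left(4, 9, k=5)): [E, A, D, J, G, B, F, H, C, I]
After 6 (swap(0, 1)): [A, E, D, J, G, B, F, H, C, I]
After 7 (swap(3, 2)): [A, E, J, D, G, B, F, H, C, I]
After 8 (swap(8, 2)): [A, E, C, D, G, B, F, H, J, I]
After 9 (swap(6, 4)): [A, E, C, D, F, B, G, H, J, I]
After 10 (swap(5, 4)): [A, E, C, D, B, F, G, H, J, I]
After 11 (swap(1, 4)): [A, B, C, D, E, F, G, H, J, I]
After 12 (swap(9, 8)): [A, B, C, D, E, F, G, H, I, J]

Answer: yes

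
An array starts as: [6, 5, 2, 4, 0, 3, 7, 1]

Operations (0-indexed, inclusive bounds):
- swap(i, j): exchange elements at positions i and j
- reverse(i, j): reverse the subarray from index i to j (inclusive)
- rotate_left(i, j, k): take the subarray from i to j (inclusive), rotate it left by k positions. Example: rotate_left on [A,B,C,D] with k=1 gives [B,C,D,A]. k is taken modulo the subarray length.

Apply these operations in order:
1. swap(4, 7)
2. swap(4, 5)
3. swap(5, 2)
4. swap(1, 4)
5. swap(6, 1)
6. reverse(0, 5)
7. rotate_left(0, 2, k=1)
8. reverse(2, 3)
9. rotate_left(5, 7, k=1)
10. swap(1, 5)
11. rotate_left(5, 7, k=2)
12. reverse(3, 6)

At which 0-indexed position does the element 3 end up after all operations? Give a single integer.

Answer: 1

Derivation:
After 1 (swap(4, 7)): [6, 5, 2, 4, 1, 3, 7, 0]
After 2 (swap(4, 5)): [6, 5, 2, 4, 3, 1, 7, 0]
After 3 (swap(5, 2)): [6, 5, 1, 4, 3, 2, 7, 0]
After 4 (swap(1, 4)): [6, 3, 1, 4, 5, 2, 7, 0]
After 5 (swap(6, 1)): [6, 7, 1, 4, 5, 2, 3, 0]
After 6 (reverse(0, 5)): [2, 5, 4, 1, 7, 6, 3, 0]
After 7 (rotate_left(0, 2, k=1)): [5, 4, 2, 1, 7, 6, 3, 0]
After 8 (reverse(2, 3)): [5, 4, 1, 2, 7, 6, 3, 0]
After 9 (rotate_left(5, 7, k=1)): [5, 4, 1, 2, 7, 3, 0, 6]
After 10 (swap(1, 5)): [5, 3, 1, 2, 7, 4, 0, 6]
After 11 (rotate_left(5, 7, k=2)): [5, 3, 1, 2, 7, 6, 4, 0]
After 12 (reverse(3, 6)): [5, 3, 1, 4, 6, 7, 2, 0]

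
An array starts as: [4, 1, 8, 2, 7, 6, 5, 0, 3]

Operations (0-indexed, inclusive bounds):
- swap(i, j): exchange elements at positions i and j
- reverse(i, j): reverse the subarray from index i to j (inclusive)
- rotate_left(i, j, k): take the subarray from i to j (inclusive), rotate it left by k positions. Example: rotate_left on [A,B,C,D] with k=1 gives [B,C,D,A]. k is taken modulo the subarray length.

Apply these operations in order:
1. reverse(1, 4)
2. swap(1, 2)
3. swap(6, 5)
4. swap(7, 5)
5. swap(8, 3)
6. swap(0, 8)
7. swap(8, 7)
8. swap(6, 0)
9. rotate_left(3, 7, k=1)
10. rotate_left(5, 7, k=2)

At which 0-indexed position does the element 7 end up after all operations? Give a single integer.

Answer: 2

Derivation:
After 1 (reverse(1, 4)): [4, 7, 2, 8, 1, 6, 5, 0, 3]
After 2 (swap(1, 2)): [4, 2, 7, 8, 1, 6, 5, 0, 3]
After 3 (swap(6, 5)): [4, 2, 7, 8, 1, 5, 6, 0, 3]
After 4 (swap(7, 5)): [4, 2, 7, 8, 1, 0, 6, 5, 3]
After 5 (swap(8, 3)): [4, 2, 7, 3, 1, 0, 6, 5, 8]
After 6 (swap(0, 8)): [8, 2, 7, 3, 1, 0, 6, 5, 4]
After 7 (swap(8, 7)): [8, 2, 7, 3, 1, 0, 6, 4, 5]
After 8 (swap(6, 0)): [6, 2, 7, 3, 1, 0, 8, 4, 5]
After 9 (rotate_left(3, 7, k=1)): [6, 2, 7, 1, 0, 8, 4, 3, 5]
After 10 (rotate_left(5, 7, k=2)): [6, 2, 7, 1, 0, 3, 8, 4, 5]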